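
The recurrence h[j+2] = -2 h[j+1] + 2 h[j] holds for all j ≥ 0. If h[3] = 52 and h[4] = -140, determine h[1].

8

Rearranging, h[j-2] = (h[j] + 2 h[j-1]) / 2.
h[2] = (-140 + 2·52) / 2 = -36/2 = -18
h[1] = (52 + 2·(-18)) / 2 = 16/2 = 8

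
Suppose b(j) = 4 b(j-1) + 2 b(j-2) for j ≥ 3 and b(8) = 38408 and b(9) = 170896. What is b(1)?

Rearranging, b(j-2) = (b(j) - 4 b(j-1)) / 2.
b(7) = (170896 - 4(38408)) / 2 = 17264/2 = 8632
b(6) = (38408 - 4(8632)) / 2 = 3880/2 = 1940
b(5) = (8632 - 4(1940)) / 2 = 872/2 = 436
b(4) = (1940 - 4(436)) / 2 = 196/2 = 98
b(3) = (436 - 4(98)) / 2 = 44/2 = 22
b(2) = (98 - 4(22)) / 2 = 10/2 = 5
b(1) = (22 - 4(5)) / 2 = 2/2 = 1

1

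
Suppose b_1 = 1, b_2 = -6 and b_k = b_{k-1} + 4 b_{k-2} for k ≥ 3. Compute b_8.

b_3 = (-6) + 4*1 = -2
b_4 = (-2) + 4*(-6) = -26
b_5 = (-26) + 4*(-2) = -34
b_6 = (-34) + 4*(-26) = -138
b_7 = (-138) + 4*(-34) = -274
b_8 = (-274) + 4*(-138) = -826

-826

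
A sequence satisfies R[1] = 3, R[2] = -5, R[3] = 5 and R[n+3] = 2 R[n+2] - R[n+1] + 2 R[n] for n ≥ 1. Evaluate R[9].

R[4] = 2*5 - (-5) + 2*3 = 21
R[5] = 2*21 - 5 + 2*(-5) = 27
R[6] = 2*27 - 21 + 2*5 = 43
R[7] = 2*43 - 27 + 2*21 = 101
R[8] = 2*101 - 43 + 2*27 = 213
R[9] = 2*213 - 101 + 2*43 = 411

411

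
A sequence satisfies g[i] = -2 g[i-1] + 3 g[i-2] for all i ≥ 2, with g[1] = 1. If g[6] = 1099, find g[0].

7

Let g[0] = y.
g[2] = -2 + 3y
g[3] = 7 - 6y
g[4] = -20 + 21y
g[5] = 61 - 60y
g[6] = -182 + 183y
So -182 + 183y = 1099, giving y = 7.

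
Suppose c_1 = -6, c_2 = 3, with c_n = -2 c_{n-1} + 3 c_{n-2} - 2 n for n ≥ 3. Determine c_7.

-1910

c_3 = -2*3 + 3*(-6) - 6 = -30
c_4 = -2*(-30) + 3*3 - 8 = 61
c_5 = -2*61 + 3*(-30) - 10 = -222
c_6 = -2*(-222) + 3*61 - 12 = 615
c_7 = -2*615 + 3*(-222) - 14 = -1910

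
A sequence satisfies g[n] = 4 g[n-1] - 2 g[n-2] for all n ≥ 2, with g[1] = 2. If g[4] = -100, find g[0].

Let g[0] = v.
g[2] = 8 - 2v
g[3] = 28 - 8v
g[4] = 96 - 28v
So 96 - 28v = -100, giving v = 7.

7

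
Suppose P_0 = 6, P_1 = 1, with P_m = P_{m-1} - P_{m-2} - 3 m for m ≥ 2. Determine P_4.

-22

P_2 = 1 - 6 - 6 = -11
P_3 = (-11) - 1 - 9 = -21
P_4 = (-21) - (-11) - 12 = -22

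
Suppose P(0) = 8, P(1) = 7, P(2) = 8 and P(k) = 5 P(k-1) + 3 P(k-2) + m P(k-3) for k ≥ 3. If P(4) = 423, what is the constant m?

P(3) = 61 + 8m
P(4) = 329 + 47m
So 329 + 47m = 423, giving m = 2.

2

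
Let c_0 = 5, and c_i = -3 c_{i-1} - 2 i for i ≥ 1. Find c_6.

3915

c_1 = -3·5 - 2 = -17
c_2 = -3·(-17) - 4 = 47
c_3 = -3·47 - 6 = -147
c_4 = -3·(-147) - 8 = 433
c_5 = -3·433 - 10 = -1309
c_6 = -3·(-1309) - 12 = 3915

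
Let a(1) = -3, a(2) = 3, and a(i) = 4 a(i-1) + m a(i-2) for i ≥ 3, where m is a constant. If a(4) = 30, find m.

2

a(3) = 12 - 3m
a(4) = 48 - 9m
So 48 - 9m = 30, giving m = 2.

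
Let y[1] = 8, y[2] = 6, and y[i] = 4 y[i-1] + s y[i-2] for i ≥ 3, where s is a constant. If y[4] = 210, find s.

y[3] = 24 + 8s
y[4] = 96 + 38s
So 96 + 38s = 210, giving s = 3.

3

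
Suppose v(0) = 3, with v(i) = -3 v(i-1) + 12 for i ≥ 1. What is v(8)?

v(1) = -3·3 + 12 = 3
v(2) = -3·3 + 12 = 3
v(3) = -3·3 + 12 = 3
v(4) = -3·3 + 12 = 3
v(5) = -3·3 + 12 = 3
v(6) = -3·3 + 12 = 3
v(7) = -3·3 + 12 = 3
v(8) = -3·3 + 12 = 3

3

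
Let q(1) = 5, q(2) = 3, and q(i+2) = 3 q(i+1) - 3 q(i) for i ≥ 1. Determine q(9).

162

q(3) = 3*3 - 3*5 = -6
q(4) = 3*(-6) - 3*3 = -27
q(5) = 3*(-27) - 3*(-6) = -63
q(6) = 3*(-63) - 3*(-27) = -108
q(7) = 3*(-108) - 3*(-63) = -135
q(8) = 3*(-135) - 3*(-108) = -81
q(9) = 3*(-81) - 3*(-135) = 162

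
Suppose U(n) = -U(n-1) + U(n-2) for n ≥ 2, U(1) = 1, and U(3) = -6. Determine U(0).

Let U(0) = w.
U(2) = -1 + w
U(3) = 2 - w
So 2 - w = -6, giving w = 8.

8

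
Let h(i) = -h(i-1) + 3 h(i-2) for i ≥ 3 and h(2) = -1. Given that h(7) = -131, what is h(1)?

-3

Let h(1) = z.
h(3) = 1 + 3z
h(4) = -4 - 3z
h(5) = 7 + 12z
h(6) = -19 - 21z
h(7) = 40 + 57z
So 40 + 57z = -131, giving z = -3.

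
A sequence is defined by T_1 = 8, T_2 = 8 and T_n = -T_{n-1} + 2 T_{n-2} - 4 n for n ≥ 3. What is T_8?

T_3 = -8 + 2·8 - 12 = -4
T_4 = -(-4) + 2·8 - 16 = 4
T_5 = -4 + 2·(-4) - 20 = -32
T_6 = -(-32) + 2·4 - 24 = 16
T_7 = -16 + 2·(-32) - 28 = -108
T_8 = -(-108) + 2·16 - 32 = 108

108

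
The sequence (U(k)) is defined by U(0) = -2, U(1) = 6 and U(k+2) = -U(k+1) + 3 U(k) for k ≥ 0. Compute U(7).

U(2) = -6 + 3·(-2) = -12
U(3) = -(-12) + 3·6 = 30
U(4) = -30 + 3·(-12) = -66
U(5) = -(-66) + 3·30 = 156
U(6) = -156 + 3·(-66) = -354
U(7) = -(-354) + 3·156 = 822

822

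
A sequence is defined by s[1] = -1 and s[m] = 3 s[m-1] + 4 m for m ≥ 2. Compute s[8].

s[2] = 3*(-1) + 8 = 5
s[3] = 3*5 + 12 = 27
s[4] = 3*27 + 16 = 97
s[5] = 3*97 + 20 = 311
s[6] = 3*311 + 24 = 957
s[7] = 3*957 + 28 = 2899
s[8] = 3*2899 + 32 = 8729

8729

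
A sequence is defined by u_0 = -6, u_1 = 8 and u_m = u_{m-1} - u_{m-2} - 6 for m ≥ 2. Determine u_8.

8

u_2 = 8 - (-6) - 6 = 8
u_3 = 8 - 8 - 6 = -6
u_4 = (-6) - 8 - 6 = -20
u_5 = (-20) - (-6) - 6 = -20
u_6 = (-20) - (-20) - 6 = -6
u_7 = (-6) - (-20) - 6 = 8
u_8 = 8 - (-6) - 6 = 8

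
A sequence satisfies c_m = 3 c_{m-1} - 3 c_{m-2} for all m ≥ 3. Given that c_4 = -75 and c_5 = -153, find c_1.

9

Rearranging, c_{m-2} = (c_m - 3 c_{m-1}) / -3.
c_3 = (-153 - 3·(-75)) / -3 = 72/-3 = -24
c_2 = (-75 - 3·(-24)) / -3 = -3/-3 = 1
c_1 = (-24 - 3·1) / -3 = -27/-3 = 9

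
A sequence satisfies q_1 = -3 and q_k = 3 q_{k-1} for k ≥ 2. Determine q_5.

-243

q_2 = 3·(-3) = -9
q_3 = 3·(-9) = -27
q_4 = 3·(-27) = -81
q_5 = 3·(-81) = -243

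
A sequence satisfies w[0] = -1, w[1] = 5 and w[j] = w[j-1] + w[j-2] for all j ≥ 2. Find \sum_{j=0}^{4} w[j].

w[2] = 5 + (-1) = 4
w[3] = 4 + 5 = 9
w[4] = 9 + 4 = 13
Sum = (-1) + 5 + 4 + 9 + 13 = 30

30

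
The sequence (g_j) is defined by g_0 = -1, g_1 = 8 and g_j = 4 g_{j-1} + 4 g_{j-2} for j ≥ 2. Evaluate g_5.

g_2 = 4(8) + 4(-1) = 28
g_3 = 4(28) + 4(8) = 144
g_4 = 4(144) + 4(28) = 688
g_5 = 4(688) + 4(144) = 3328

3328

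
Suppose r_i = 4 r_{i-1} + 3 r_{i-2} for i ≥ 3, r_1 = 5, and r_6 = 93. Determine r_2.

Let r_2 = w.
r_3 = 15 + 4w
r_4 = 60 + 19w
r_5 = 285 + 88w
r_6 = 1320 + 409w
So 1320 + 409w = 93, giving w = -3.

-3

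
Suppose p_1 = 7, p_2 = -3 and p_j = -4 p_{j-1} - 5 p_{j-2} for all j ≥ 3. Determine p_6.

p_3 = -4*(-3) - 5*7 = -23
p_4 = -4*(-23) - 5*(-3) = 107
p_5 = -4*107 - 5*(-23) = -313
p_6 = -4*(-313) - 5*107 = 717

717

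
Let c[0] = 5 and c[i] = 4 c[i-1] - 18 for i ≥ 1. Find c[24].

The fixed point is -18/(1 - 4) = 6, so c[i] - 6 = 4(c[i-1] - 6).
Hence c[i] = -1·4^i + 6.
c[24] = -1·4^{24} + 6 = -1·281474976710656 + 6 = -281474976710650.

-281474976710650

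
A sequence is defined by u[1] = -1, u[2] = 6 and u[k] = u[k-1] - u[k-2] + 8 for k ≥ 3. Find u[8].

6

u[3] = 6 - (-1) + 8 = 15
u[4] = 15 - 6 + 8 = 17
u[5] = 17 - 15 + 8 = 10
u[6] = 10 - 17 + 8 = 1
u[7] = 1 - 10 + 8 = -1
u[8] = (-1) - 1 + 8 = 6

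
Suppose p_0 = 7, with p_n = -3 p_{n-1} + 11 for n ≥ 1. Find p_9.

-83650

p_1 = -3(7) + 11 = -10
p_2 = -3(-10) + 11 = 41
p_3 = -3(41) + 11 = -112
p_4 = -3(-112) + 11 = 347
p_5 = -3(347) + 11 = -1030
p_6 = -3(-1030) + 11 = 3101
p_7 = -3(3101) + 11 = -9292
p_8 = -3(-9292) + 11 = 27887
p_9 = -3(27887) + 11 = -83650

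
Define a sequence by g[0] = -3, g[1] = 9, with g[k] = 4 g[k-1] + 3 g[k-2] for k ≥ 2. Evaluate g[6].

13419

g[2] = 4(9) + 3(-3) = 27
g[3] = 4(27) + 3(9) = 135
g[4] = 4(135) + 3(27) = 621
g[5] = 4(621) + 3(135) = 2889
g[6] = 4(2889) + 3(621) = 13419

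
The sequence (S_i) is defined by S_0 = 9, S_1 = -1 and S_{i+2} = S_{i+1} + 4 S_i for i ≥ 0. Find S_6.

S_2 = (-1) + 4·9 = 35
S_3 = 35 + 4·(-1) = 31
S_4 = 31 + 4·35 = 171
S_5 = 171 + 4·31 = 295
S_6 = 295 + 4·171 = 979

979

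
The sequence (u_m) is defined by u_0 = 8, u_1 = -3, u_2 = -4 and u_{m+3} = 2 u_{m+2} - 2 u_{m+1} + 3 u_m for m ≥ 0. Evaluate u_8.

308

u_3 = 2·(-4) - 2·(-3) + 3·8 = 22
u_4 = 2·22 - 2·(-4) + 3·(-3) = 43
u_5 = 2·43 - 2·22 + 3·(-4) = 30
u_6 = 2·30 - 2·43 + 3·22 = 40
u_7 = 2·40 - 2·30 + 3·43 = 149
u_8 = 2·149 - 2·40 + 3·30 = 308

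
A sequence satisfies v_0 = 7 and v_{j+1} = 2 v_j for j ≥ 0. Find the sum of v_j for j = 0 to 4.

v_1 = 2·7 = 14
v_2 = 2·14 = 28
v_3 = 2·28 = 56
v_4 = 2·56 = 112
Sum = 7 + 14 + 28 + 56 + 112 = 217

217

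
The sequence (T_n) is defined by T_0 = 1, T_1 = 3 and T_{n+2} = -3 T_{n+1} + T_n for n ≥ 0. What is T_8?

-10592

T_2 = -3*3 + 1 = -8
T_3 = -3*(-8) + 3 = 27
T_4 = -3*27 + (-8) = -89
T_5 = -3*(-89) + 27 = 294
T_6 = -3*294 + (-89) = -971
T_7 = -3*(-971) + 294 = 3207
T_8 = -3*3207 + (-971) = -10592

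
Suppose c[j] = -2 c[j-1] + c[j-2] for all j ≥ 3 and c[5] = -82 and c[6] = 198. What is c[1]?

Rearranging, c[j-2] = c[j] + 2 c[j-1].
c[4] = 198 + 2·(-82) = 34
c[3] = -82 + 2·34 = -14
c[2] = 34 + 2·(-14) = 6
c[1] = -14 + 2·6 = -2

-2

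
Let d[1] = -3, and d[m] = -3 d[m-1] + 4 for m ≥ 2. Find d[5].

d[2] = -3(-3) + 4 = 13
d[3] = -3(13) + 4 = -35
d[4] = -3(-35) + 4 = 109
d[5] = -3(109) + 4 = -323

-323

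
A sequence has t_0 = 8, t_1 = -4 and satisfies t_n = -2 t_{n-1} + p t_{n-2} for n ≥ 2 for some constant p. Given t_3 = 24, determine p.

-2

t_2 = 8 + 8p
t_3 = -16 - 20p
So -16 - 20p = 24, giving p = -2.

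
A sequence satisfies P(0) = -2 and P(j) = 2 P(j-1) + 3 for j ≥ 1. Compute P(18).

262141

The fixed point is 3/(1 - 2) = -3, so P(j) + 3 = 2(P(j-1) + 3).
Hence P(j) = 1·2^j - 3.
P(18) = 1·2^{18} - 3 = 1·262144 - 3 = 262141.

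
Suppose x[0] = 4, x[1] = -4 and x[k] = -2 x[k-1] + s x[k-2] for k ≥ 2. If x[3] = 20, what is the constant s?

x[2] = 8 + 4s
x[3] = -16 - 12s
So -16 - 12s = 20, giving s = -3.

-3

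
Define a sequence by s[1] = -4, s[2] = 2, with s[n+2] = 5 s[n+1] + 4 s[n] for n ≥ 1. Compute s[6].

-758

s[3] = 5·2 + 4·(-4) = -6
s[4] = 5·(-6) + 4·2 = -22
s[5] = 5·(-22) + 4·(-6) = -134
s[6] = 5·(-134) + 4·(-22) = -758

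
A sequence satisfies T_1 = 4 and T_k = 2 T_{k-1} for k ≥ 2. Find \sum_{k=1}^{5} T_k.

124

T_2 = 2*4 = 8
T_3 = 2*8 = 16
T_4 = 2*16 = 32
T_5 = 2*32 = 64
Sum = 4 + 8 + 16 + 32 + 64 = 124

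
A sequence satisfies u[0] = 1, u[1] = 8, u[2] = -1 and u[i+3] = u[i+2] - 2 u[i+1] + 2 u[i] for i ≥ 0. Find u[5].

31

u[3] = (-1) - 2·8 + 2·1 = -15
u[4] = (-15) - 2·(-1) + 2·8 = 3
u[5] = 3 - 2·(-15) + 2·(-1) = 31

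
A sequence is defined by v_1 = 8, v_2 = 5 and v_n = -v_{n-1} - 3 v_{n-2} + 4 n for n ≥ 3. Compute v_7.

-48

v_3 = -5 - 3(8) + 12 = -17
v_4 = -(-17) - 3(5) + 16 = 18
v_5 = -18 - 3(-17) + 20 = 53
v_6 = -53 - 3(18) + 24 = -83
v_7 = -(-83) - 3(53) + 28 = -48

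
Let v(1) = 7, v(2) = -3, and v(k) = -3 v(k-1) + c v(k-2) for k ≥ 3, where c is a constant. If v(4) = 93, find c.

-5

v(3) = 9 + 7c
v(4) = -27 - 24c
So -27 - 24c = 93, giving c = -5.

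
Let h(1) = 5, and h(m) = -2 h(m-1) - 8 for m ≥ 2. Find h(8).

h(2) = -2·5 - 8 = -18
h(3) = -2·(-18) - 8 = 28
h(4) = -2·28 - 8 = -64
h(5) = -2·(-64) - 8 = 120
h(6) = -2·120 - 8 = -248
h(7) = -2·(-248) - 8 = 488
h(8) = -2·488 - 8 = -984

-984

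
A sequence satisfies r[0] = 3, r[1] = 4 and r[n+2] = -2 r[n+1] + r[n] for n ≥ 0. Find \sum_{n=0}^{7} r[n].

336

r[2] = -2·4 + 3 = -5
r[3] = -2·(-5) + 4 = 14
r[4] = -2·14 + (-5) = -33
r[5] = -2·(-33) + 14 = 80
r[6] = -2·80 + (-33) = -193
r[7] = -2·(-193) + 80 = 466
Sum = 3 + 4 + (-5) + 14 + (-33) + 80 + (-193) + 466 = 336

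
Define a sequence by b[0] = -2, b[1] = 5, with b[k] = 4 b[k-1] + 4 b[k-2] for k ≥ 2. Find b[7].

b[2] = 4*5 + 4*(-2) = 12
b[3] = 4*12 + 4*5 = 68
b[4] = 4*68 + 4*12 = 320
b[5] = 4*320 + 4*68 = 1552
b[6] = 4*1552 + 4*320 = 7488
b[7] = 4*7488 + 4*1552 = 36160

36160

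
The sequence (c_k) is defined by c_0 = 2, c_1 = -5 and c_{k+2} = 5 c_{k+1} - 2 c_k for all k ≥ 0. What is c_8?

c_2 = 5·(-5) - 2·2 = -29
c_3 = 5·(-29) - 2·(-5) = -135
c_4 = 5·(-135) - 2·(-29) = -617
c_5 = 5·(-617) - 2·(-135) = -2815
c_6 = 5·(-2815) - 2·(-617) = -12841
c_7 = 5·(-12841) - 2·(-2815) = -58575
c_8 = 5·(-58575) - 2·(-12841) = -267193

-267193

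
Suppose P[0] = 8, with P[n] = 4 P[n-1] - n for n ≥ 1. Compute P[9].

1980647

P[1] = 4*8 - 1 = 31
P[2] = 4*31 - 2 = 122
P[3] = 4*122 - 3 = 485
P[4] = 4*485 - 4 = 1936
P[5] = 4*1936 - 5 = 7739
P[6] = 4*7739 - 6 = 30950
P[7] = 4*30950 - 7 = 123793
P[8] = 4*123793 - 8 = 495164
P[9] = 4*495164 - 9 = 1980647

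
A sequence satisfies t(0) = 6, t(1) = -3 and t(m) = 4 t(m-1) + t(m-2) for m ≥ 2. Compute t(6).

t(2) = 4*(-3) + 6 = -6
t(3) = 4*(-6) + (-3) = -27
t(4) = 4*(-27) + (-6) = -114
t(5) = 4*(-114) + (-27) = -483
t(6) = 4*(-483) + (-114) = -2046

-2046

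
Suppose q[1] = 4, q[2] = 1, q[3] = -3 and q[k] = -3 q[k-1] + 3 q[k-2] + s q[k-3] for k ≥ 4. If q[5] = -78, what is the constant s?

q[4] = 12 + 4s
q[5] = -45 - 11s
So -45 - 11s = -78, giving s = 3.

3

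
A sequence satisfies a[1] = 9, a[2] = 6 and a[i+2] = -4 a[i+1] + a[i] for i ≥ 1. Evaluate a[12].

a[3] = -4*6 + 9 = -15
a[4] = -4*(-15) + 6 = 66
a[5] = -4*66 + (-15) = -279
a[6] = -4*(-279) + 66 = 1182
a[7] = -4*1182 + (-279) = -5007
a[8] = -4*(-5007) + 1182 = 21210
a[9] = -4*21210 + (-5007) = -89847
a[10] = -4*(-89847) + 21210 = 380598
a[11] = -4*380598 + (-89847) = -1612239
a[12] = -4*(-1612239) + 380598 = 6829554

6829554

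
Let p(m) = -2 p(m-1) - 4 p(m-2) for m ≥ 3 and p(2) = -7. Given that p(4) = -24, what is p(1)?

Let p(1) = w.
p(3) = 14 - 4w
p(4) = 8w
So 8w = -24, giving w = -3.

-3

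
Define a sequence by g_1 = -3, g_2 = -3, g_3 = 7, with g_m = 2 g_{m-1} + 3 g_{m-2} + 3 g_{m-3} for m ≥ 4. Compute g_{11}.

4288

g_4 = 2(7) + 3(-3) + 3(-3) = -4
g_5 = 2(-4) + 3(7) + 3(-3) = 4
g_6 = 2(4) + 3(-4) + 3(7) = 17
g_7 = 2(17) + 3(4) + 3(-4) = 34
g_8 = 2(34) + 3(17) + 3(4) = 131
g_9 = 2(131) + 3(34) + 3(17) = 415
g_{10} = 2(415) + 3(131) + 3(34) = 1325
g_{11} = 2(1325) + 3(415) + 3(131) = 4288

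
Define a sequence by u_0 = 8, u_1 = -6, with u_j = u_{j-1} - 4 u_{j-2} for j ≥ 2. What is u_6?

-358

u_2 = (-6) - 4·8 = -38
u_3 = (-38) - 4·(-6) = -14
u_4 = (-14) - 4·(-38) = 138
u_5 = 138 - 4·(-14) = 194
u_6 = 194 - 4·138 = -358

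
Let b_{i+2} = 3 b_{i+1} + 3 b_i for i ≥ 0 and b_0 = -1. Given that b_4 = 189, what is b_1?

5

Let b_1 = x.
b_2 = -3 + 3x
b_3 = -9 + 12x
b_4 = -36 + 45x
So -36 + 45x = 189, giving x = 5.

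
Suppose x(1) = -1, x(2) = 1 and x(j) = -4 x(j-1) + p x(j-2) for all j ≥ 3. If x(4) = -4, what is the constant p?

-4

x(3) = -4 - p
x(4) = 16 + 5p
So 16 + 5p = -4, giving p = -4.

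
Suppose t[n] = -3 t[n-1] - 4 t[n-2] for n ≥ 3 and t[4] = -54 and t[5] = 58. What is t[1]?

Rearranging, t[n-2] = (t[n] + 3 t[n-1]) / -4.
t[3] = (58 + 3*(-54)) / -4 = -104/-4 = 26
t[2] = (-54 + 3*26) / -4 = 24/-4 = -6
t[1] = (26 + 3*(-6)) / -4 = 8/-4 = -2

-2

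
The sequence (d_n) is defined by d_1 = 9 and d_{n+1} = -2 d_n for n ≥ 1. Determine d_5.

d_2 = -2(9) = -18
d_3 = -2(-18) = 36
d_4 = -2(36) = -72
d_5 = -2(-72) = 144

144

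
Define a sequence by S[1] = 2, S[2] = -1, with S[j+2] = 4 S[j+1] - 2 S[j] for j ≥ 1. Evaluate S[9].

-14176

S[3] = 4(-1) - 2(2) = -8
S[4] = 4(-8) - 2(-1) = -30
S[5] = 4(-30) - 2(-8) = -104
S[6] = 4(-104) - 2(-30) = -356
S[7] = 4(-356) - 2(-104) = -1216
S[8] = 4(-1216) - 2(-356) = -4152
S[9] = 4(-4152) - 2(-1216) = -14176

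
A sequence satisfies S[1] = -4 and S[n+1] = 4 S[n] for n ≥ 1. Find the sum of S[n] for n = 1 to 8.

S[2] = 4·(-4) = -16
S[3] = 4·(-16) = -64
S[4] = 4·(-64) = -256
S[5] = 4·(-256) = -1024
S[6] = 4·(-1024) = -4096
S[7] = 4·(-4096) = -16384
S[8] = 4·(-16384) = -65536
Sum = (-4) + (-16) + (-64) + (-256) + (-1024) + (-4096) + (-16384) + (-65536) = -87380

-87380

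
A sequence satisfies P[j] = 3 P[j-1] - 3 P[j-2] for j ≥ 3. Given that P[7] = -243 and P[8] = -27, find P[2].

1

Rearranging, P[j-2] = (P[j] - 3 P[j-1]) / -3.
P[6] = (-27 - 3(-243)) / -3 = 702/-3 = -234
P[5] = (-243 - 3(-234)) / -3 = 459/-3 = -153
P[4] = (-234 - 3(-153)) / -3 = 225/-3 = -75
P[3] = (-153 - 3(-75)) / -3 = 72/-3 = -24
P[2] = (-75 - 3(-24)) / -3 = -3/-3 = 1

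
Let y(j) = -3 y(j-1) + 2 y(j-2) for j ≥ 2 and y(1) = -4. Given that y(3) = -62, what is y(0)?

Let y(0) = w.
y(2) = 12 + 2w
y(3) = -44 - 6w
So -44 - 6w = -62, giving w = 3.

3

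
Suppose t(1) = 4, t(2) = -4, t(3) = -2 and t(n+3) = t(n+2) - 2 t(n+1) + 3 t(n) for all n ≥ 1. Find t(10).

t(4) = (-2) - 2*(-4) + 3*4 = 18
t(5) = 18 - 2*(-2) + 3*(-4) = 10
t(6) = 10 - 2*18 + 3*(-2) = -32
t(7) = (-32) - 2*10 + 3*18 = 2
t(8) = 2 - 2*(-32) + 3*10 = 96
t(9) = 96 - 2*2 + 3*(-32) = -4
t(10) = (-4) - 2*96 + 3*2 = -190

-190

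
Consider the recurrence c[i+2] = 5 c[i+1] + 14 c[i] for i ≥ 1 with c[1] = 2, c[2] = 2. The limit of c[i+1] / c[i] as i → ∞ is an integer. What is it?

7

The characteristic equation is r^2 - 5r - 14 = 0, which factors as (r - 7)(r + 2) = 0.
So the roots are 7 and -2. Since |7| > |-2| and the coefficient of 7^i is non-zero, the ratio tends to 7.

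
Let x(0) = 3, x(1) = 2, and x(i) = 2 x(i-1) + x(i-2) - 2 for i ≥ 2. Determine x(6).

129

x(2) = 2·2 + 3 - 2 = 5
x(3) = 2·5 + 2 - 2 = 10
x(4) = 2·10 + 5 - 2 = 23
x(5) = 2·23 + 10 - 2 = 54
x(6) = 2·54 + 23 - 2 = 129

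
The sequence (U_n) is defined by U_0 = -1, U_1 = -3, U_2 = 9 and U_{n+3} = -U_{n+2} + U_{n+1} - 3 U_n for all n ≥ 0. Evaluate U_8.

U_3 = -9 + (-3) - 3*(-1) = -9
U_4 = -(-9) + 9 - 3*(-3) = 27
U_5 = -27 + (-9) - 3*9 = -63
U_6 = -(-63) + 27 - 3*(-9) = 117
U_7 = -117 + (-63) - 3*27 = -261
U_8 = -(-261) + 117 - 3*(-63) = 567

567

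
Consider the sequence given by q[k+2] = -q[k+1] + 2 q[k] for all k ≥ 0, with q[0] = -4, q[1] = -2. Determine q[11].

1362

q[2] = -(-2) + 2·(-4) = -6
q[3] = -(-6) + 2·(-2) = 2
q[4] = -2 + 2·(-6) = -14
q[5] = -(-14) + 2·2 = 18
q[6] = -18 + 2·(-14) = -46
q[7] = -(-46) + 2·18 = 82
q[8] = -82 + 2·(-46) = -174
q[9] = -(-174) + 2·82 = 338
q[10] = -338 + 2·(-174) = -686
q[11] = -(-686) + 2·338 = 1362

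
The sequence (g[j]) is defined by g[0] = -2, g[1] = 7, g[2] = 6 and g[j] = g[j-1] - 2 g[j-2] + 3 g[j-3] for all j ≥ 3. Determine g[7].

g[3] = 6 - 2(7) + 3(-2) = -14
g[4] = (-14) - 2(6) + 3(7) = -5
g[5] = (-5) - 2(-14) + 3(6) = 41
g[6] = 41 - 2(-5) + 3(-14) = 9
g[7] = 9 - 2(41) + 3(-5) = -88

-88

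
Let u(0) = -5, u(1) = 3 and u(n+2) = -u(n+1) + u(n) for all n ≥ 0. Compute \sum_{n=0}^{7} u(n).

42

u(2) = -3 + (-5) = -8
u(3) = -(-8) + 3 = 11
u(4) = -11 + (-8) = -19
u(5) = -(-19) + 11 = 30
u(6) = -30 + (-19) = -49
u(7) = -(-49) + 30 = 79
Sum = (-5) + 3 + (-8) + 11 + (-19) + 30 + (-49) + 79 = 42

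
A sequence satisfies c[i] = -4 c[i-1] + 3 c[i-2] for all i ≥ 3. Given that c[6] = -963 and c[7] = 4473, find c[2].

-3

Rearranging, c[i-2] = (c[i] + 4 c[i-1]) / 3.
c[5] = (4473 + 4·(-963)) / 3 = 621/3 = 207
c[4] = (-963 + 4·207) / 3 = -135/3 = -45
c[3] = (207 + 4·(-45)) / 3 = 27/3 = 9
c[2] = (-45 + 4·9) / 3 = -9/3 = -3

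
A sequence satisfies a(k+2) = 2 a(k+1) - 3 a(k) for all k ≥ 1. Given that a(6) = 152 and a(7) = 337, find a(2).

Rearranging, a(k-2) = (a(k) - 2 a(k-1)) / -3.
a(5) = (337 - 2·152) / -3 = 33/-3 = -11
a(4) = (152 - 2·(-11)) / -3 = 174/-3 = -58
a(3) = (-11 - 2·(-58)) / -3 = 105/-3 = -35
a(2) = (-58 - 2·(-35)) / -3 = 12/-3 = -4

-4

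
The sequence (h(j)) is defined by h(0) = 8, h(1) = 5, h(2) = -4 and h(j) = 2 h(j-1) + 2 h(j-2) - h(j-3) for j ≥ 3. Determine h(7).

h(3) = 2(-4) + 2(5) - 8 = -6
h(4) = 2(-6) + 2(-4) - 5 = -25
h(5) = 2(-25) + 2(-6) - (-4) = -58
h(6) = 2(-58) + 2(-25) - (-6) = -160
h(7) = 2(-160) + 2(-58) - (-25) = -411

-411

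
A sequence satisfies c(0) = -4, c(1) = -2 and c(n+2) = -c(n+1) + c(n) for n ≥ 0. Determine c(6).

c(2) = -(-2) + (-4) = -2
c(3) = -(-2) + (-2) = 0
c(4) = -0 + (-2) = -2
c(5) = -(-2) + 0 = 2
c(6) = -2 + (-2) = -4

-4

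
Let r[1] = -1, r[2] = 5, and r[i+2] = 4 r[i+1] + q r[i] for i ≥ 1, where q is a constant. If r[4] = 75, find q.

-5

r[3] = 20 - q
r[4] = 80 + q
So 80 + q = 75, giving q = -5.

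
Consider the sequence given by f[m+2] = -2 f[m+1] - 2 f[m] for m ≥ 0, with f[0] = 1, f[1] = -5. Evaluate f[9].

f[2] = -2(-5) - 2(1) = 8
f[3] = -2(8) - 2(-5) = -6
f[4] = -2(-6) - 2(8) = -4
f[5] = -2(-4) - 2(-6) = 20
f[6] = -2(20) - 2(-4) = -32
f[7] = -2(-32) - 2(20) = 24
f[8] = -2(24) - 2(-32) = 16
f[9] = -2(16) - 2(24) = -80

-80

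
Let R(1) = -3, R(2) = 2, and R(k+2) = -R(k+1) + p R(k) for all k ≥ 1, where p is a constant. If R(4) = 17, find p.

3

R(3) = -2 - 3p
R(4) = 2 + 5p
So 2 + 5p = 17, giving p = 3.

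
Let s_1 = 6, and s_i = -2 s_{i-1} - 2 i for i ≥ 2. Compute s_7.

450

s_2 = -2(6) - 4 = -16
s_3 = -2(-16) - 6 = 26
s_4 = -2(26) - 8 = -60
s_5 = -2(-60) - 10 = 110
s_6 = -2(110) - 12 = -232
s_7 = -2(-232) - 14 = 450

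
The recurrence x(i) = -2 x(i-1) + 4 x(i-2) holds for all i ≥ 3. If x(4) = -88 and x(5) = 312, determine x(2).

Rearranging, x(i-2) = (x(i) + 2 x(i-1)) / 4.
x(3) = (312 + 2(-88)) / 4 = 136/4 = 34
x(2) = (-88 + 2(34)) / 4 = -20/4 = -5

-5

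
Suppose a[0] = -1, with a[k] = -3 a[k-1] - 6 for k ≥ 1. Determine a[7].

-1095

a[1] = -3(-1) - 6 = -3
a[2] = -3(-3) - 6 = 3
a[3] = -3(3) - 6 = -15
a[4] = -3(-15) - 6 = 39
a[5] = -3(39) - 6 = -123
a[6] = -3(-123) - 6 = 363
a[7] = -3(363) - 6 = -1095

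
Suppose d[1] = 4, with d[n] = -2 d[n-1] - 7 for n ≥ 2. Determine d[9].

1619

d[2] = -2*4 - 7 = -15
d[3] = -2*(-15) - 7 = 23
d[4] = -2*23 - 7 = -53
d[5] = -2*(-53) - 7 = 99
d[6] = -2*99 - 7 = -205
d[7] = -2*(-205) - 7 = 403
d[8] = -2*403 - 7 = -813
d[9] = -2*(-813) - 7 = 1619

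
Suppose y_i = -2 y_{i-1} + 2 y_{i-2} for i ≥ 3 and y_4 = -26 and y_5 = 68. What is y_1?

Rearranging, y_{i-2} = (y_i + 2 y_{i-1}) / 2.
y_3 = (68 + 2·(-26)) / 2 = 16/2 = 8
y_2 = (-26 + 2·8) / 2 = -10/2 = -5
y_1 = (8 + 2·(-5)) / 2 = -2/2 = -1

-1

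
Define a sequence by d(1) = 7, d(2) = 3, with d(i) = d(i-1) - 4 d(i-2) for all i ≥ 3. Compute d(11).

d(3) = 3 - 4*7 = -25
d(4) = (-25) - 4*3 = -37
d(5) = (-37) - 4*(-25) = 63
d(6) = 63 - 4*(-37) = 211
d(7) = 211 - 4*63 = -41
d(8) = (-41) - 4*211 = -885
d(9) = (-885) - 4*(-41) = -721
d(10) = (-721) - 4*(-885) = 2819
d(11) = 2819 - 4*(-721) = 5703

5703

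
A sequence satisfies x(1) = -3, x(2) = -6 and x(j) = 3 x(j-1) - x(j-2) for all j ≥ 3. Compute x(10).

-12543

x(3) = 3*(-6) - (-3) = -15
x(4) = 3*(-15) - (-6) = -39
x(5) = 3*(-39) - (-15) = -102
x(6) = 3*(-102) - (-39) = -267
x(7) = 3*(-267) - (-102) = -699
x(8) = 3*(-699) - (-267) = -1830
x(9) = 3*(-1830) - (-699) = -4791
x(10) = 3*(-4791) - (-1830) = -12543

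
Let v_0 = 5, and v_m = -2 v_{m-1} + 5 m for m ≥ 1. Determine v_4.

70

v_1 = -2(5) + 5 = -5
v_2 = -2(-5) + 10 = 20
v_3 = -2(20) + 15 = -25
v_4 = -2(-25) + 20 = 70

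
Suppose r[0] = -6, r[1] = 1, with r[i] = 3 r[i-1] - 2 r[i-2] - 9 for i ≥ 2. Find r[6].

-78

r[2] = 3*1 - 2*(-6) - 9 = 6
r[3] = 3*6 - 2*1 - 9 = 7
r[4] = 3*7 - 2*6 - 9 = 0
r[5] = 3*0 - 2*7 - 9 = -23
r[6] = 3*(-23) - 2*0 - 9 = -78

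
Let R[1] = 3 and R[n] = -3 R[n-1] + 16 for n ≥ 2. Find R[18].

The fixed point is 16/(1 + 3) = 4, so R[n] - 4 = -3(R[n-1] - 4).
Hence R[n] = -1·(-3)^{n-1} + 4.
R[18] = -1·(-3)^{17} + 4 = -1·-129140163 + 4 = 129140167.

129140167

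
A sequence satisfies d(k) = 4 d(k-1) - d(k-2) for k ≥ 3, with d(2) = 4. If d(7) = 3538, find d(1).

-2

Let d(1) = v.
d(3) = 16 - v
d(4) = 60 - 4v
d(5) = 224 - 15v
d(6) = 836 - 56v
d(7) = 3120 - 209v
So 3120 - 209v = 3538, giving v = -2.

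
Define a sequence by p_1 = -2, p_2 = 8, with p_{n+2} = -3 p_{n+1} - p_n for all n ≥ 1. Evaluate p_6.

398

p_3 = -3·8 - (-2) = -22
p_4 = -3·(-22) - 8 = 58
p_5 = -3·58 - (-22) = -152
p_6 = -3·(-152) - 58 = 398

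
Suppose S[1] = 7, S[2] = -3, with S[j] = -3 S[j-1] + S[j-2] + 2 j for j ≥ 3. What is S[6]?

S[3] = -3·(-3) + 7 + 6 = 22
S[4] = -3·22 + (-3) + 8 = -61
S[5] = -3·(-61) + 22 + 10 = 215
S[6] = -3·215 + (-61) + 12 = -694

-694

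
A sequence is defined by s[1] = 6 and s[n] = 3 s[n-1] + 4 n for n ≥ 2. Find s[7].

s[2] = 3(6) + 8 = 26
s[3] = 3(26) + 12 = 90
s[4] = 3(90) + 16 = 286
s[5] = 3(286) + 20 = 878
s[6] = 3(878) + 24 = 2658
s[7] = 3(2658) + 28 = 8002

8002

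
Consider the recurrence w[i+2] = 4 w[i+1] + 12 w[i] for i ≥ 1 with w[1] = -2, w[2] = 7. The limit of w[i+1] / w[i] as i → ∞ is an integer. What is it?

The characteristic equation is r^2 - 4r - 12 = 0, which factors as (r - 6)(r + 2) = 0.
So the roots are 6 and -2. Since |6| > |-2| and the coefficient of 6^i is non-zero, the ratio tends to 6.

6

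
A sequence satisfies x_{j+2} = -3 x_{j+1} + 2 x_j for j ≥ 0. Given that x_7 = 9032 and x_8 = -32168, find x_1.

Rearranging, x_{j-2} = (x_j + 3 x_{j-1}) / 2.
x_6 = (-32168 + 3·9032) / 2 = -5072/2 = -2536
x_5 = (9032 + 3·(-2536)) / 2 = 1424/2 = 712
x_4 = (-2536 + 3·712) / 2 = -400/2 = -200
x_3 = (712 + 3·(-200)) / 2 = 112/2 = 56
x_2 = (-200 + 3·56) / 2 = -32/2 = -16
x_1 = (56 + 3·(-16)) / 2 = 8/2 = 4

4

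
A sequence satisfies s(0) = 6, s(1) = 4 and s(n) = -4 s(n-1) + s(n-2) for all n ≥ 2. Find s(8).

s(2) = -4(4) + 6 = -10
s(3) = -4(-10) + 4 = 44
s(4) = -4(44) + (-10) = -186
s(5) = -4(-186) + 44 = 788
s(6) = -4(788) + (-186) = -3338
s(7) = -4(-3338) + 788 = 14140
s(8) = -4(14140) + (-3338) = -59898

-59898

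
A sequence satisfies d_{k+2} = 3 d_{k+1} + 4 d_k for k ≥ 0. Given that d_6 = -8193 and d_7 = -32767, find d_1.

-7

Rearranging, d_{k-2} = (d_k - 3 d_{k-1}) / 4.
d_5 = (-32767 - 3(-8193)) / 4 = -8188/4 = -2047
d_4 = (-8193 - 3(-2047)) / 4 = -2052/4 = -513
d_3 = (-2047 - 3(-513)) / 4 = -508/4 = -127
d_2 = (-513 - 3(-127)) / 4 = -132/4 = -33
d_1 = (-127 - 3(-33)) / 4 = -28/4 = -7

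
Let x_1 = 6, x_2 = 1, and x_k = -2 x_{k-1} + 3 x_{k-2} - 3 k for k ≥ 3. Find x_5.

52

x_3 = -2*1 + 3*6 - 9 = 7
x_4 = -2*7 + 3*1 - 12 = -23
x_5 = -2*(-23) + 3*7 - 15 = 52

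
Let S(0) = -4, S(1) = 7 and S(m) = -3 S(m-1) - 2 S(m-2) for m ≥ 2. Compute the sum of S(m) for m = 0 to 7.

255

S(2) = -3*7 - 2*(-4) = -13
S(3) = -3*(-13) - 2*7 = 25
S(4) = -3*25 - 2*(-13) = -49
S(5) = -3*(-49) - 2*25 = 97
S(6) = -3*97 - 2*(-49) = -193
S(7) = -3*(-193) - 2*97 = 385
Sum = (-4) + 7 + (-13) + 25 + (-49) + 97 + (-193) + 385 = 255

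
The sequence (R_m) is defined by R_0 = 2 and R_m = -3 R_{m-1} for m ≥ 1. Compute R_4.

162

R_1 = -3·2 = -6
R_2 = -3·(-6) = 18
R_3 = -3·18 = -54
R_4 = -3·(-54) = 162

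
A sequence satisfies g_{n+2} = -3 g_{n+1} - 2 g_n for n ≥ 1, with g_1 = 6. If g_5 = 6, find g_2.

-6

Let g_2 = z.
g_3 = -12 - 3z
g_4 = 36 + 7z
g_5 = -84 - 15z
So -84 - 15z = 6, giving z = -6.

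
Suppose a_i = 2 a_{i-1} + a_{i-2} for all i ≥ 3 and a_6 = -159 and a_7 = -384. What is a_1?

Rearranging, a_{i-2} = a_i - 2 a_{i-1}.
a_5 = -384 - 2*(-159) = -66
a_4 = -159 - 2*(-66) = -27
a_3 = -66 - 2*(-27) = -12
a_2 = -27 - 2*(-12) = -3
a_1 = -12 - 2*(-3) = -6

-6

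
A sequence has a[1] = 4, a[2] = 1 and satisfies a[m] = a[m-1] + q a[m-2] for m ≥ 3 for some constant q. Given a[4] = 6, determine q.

a[3] = 1 + 4q
a[4] = 1 + 5q
So 1 + 5q = 6, giving q = 1.

1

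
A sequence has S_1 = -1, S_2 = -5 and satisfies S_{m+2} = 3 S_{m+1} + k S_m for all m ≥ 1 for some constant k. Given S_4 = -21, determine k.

S_3 = -15 - k
S_4 = -45 - 8k
So -45 - 8k = -21, giving k = -3.

-3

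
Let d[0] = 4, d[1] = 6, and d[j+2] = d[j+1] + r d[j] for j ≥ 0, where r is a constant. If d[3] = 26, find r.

d[2] = 6 + 4r
d[3] = 6 + 10r
So 6 + 10r = 26, giving r = 2.

2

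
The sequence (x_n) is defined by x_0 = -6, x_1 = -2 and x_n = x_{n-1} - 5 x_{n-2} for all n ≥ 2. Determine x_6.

x_2 = (-2) - 5(-6) = 28
x_3 = 28 - 5(-2) = 38
x_4 = 38 - 5(28) = -102
x_5 = (-102) - 5(38) = -292
x_6 = (-292) - 5(-102) = 218

218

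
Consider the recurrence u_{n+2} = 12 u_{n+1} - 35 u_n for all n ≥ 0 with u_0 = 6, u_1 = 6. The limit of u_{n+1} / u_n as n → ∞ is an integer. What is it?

The characteristic equation is r^2 - 12r + 35 = 0, which factors as (r - 7)(r - 5) = 0.
So the roots are 7 and 5. Since |7| > |5| and the coefficient of 7^n is non-zero, the ratio tends to 7.

7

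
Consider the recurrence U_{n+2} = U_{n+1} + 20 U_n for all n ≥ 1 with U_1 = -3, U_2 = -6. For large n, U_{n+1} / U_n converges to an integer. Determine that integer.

5

The characteristic equation is r^2 - r - 20 = 0, which factors as (r - 5)(r + 4) = 0.
So the roots are 5 and -4. Since |5| > |-4| and the coefficient of 5^n is non-zero, the ratio tends to 5.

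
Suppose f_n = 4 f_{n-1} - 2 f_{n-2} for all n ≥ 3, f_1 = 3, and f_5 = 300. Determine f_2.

8

Let f_2 = y.
f_3 = -6 + 4y
f_4 = -24 + 14y
f_5 = -84 + 48y
So -84 + 48y = 300, giving y = 8.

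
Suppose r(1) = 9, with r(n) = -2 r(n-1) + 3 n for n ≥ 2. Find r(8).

-930

r(2) = -2·9 + 6 = -12
r(3) = -2·(-12) + 9 = 33
r(4) = -2·33 + 12 = -54
r(5) = -2·(-54) + 15 = 123
r(6) = -2·123 + 18 = -228
r(7) = -2·(-228) + 21 = 477
r(8) = -2·477 + 24 = -930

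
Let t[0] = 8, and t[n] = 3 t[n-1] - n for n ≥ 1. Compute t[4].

590

t[1] = 3·8 - 1 = 23
t[2] = 3·23 - 2 = 67
t[3] = 3·67 - 3 = 198
t[4] = 3·198 - 4 = 590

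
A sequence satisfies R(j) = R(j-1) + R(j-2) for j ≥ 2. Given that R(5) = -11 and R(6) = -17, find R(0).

Rearranging, R(j-2) = R(j) - R(j-1).
R(4) = -17 - (-11) = -6
R(3) = -11 - (-6) = -5
R(2) = -6 - (-5) = -1
R(1) = -5 - (-1) = -4
R(0) = -1 - (-4) = 3

3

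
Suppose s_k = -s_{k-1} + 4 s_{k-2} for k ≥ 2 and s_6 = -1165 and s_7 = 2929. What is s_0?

Rearranging, s_{k-2} = (s_k + s_{k-1}) / 4.
s_5 = (2929 + (-1165)) / 4 = 1764/4 = 441
s_4 = (-1165 + 441) / 4 = -724/4 = -181
s_3 = (441 + (-181)) / 4 = 260/4 = 65
s_2 = (-181 + 65) / 4 = -116/4 = -29
s_1 = (65 + (-29)) / 4 = 36/4 = 9
s_0 = (-29 + 9) / 4 = -20/4 = -5

-5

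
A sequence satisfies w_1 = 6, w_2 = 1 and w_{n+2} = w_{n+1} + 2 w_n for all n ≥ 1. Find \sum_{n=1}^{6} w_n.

w_3 = 1 + 2·6 = 13
w_4 = 13 + 2·1 = 15
w_5 = 15 + 2·13 = 41
w_6 = 41 + 2·15 = 71
Sum = 6 + 1 + 13 + 15 + 41 + 71 = 147

147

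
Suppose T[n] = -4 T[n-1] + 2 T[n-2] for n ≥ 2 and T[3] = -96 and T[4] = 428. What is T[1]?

Rearranging, T[n-2] = (T[n] + 4 T[n-1]) / 2.
T[2] = (428 + 4*(-96)) / 2 = 44/2 = 22
T[1] = (-96 + 4*22) / 2 = -8/2 = -4

-4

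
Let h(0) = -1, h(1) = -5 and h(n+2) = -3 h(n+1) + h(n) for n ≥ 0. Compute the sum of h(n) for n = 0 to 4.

116

h(2) = -3*(-5) + (-1) = 14
h(3) = -3*14 + (-5) = -47
h(4) = -3*(-47) + 14 = 155
Sum = (-1) + (-5) + 14 + (-47) + 155 = 116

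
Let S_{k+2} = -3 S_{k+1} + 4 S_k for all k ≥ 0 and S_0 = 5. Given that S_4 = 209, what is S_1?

Let S_1 = z.
S_2 = 20 - 3z
S_3 = -60 + 13z
S_4 = 260 - 51z
So 260 - 51z = 209, giving z = 1.

1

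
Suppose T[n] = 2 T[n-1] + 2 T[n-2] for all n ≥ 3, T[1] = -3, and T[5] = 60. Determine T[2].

Let T[2] = y.
T[3] = -6 + 2y
T[4] = -12 + 6y
T[5] = -36 + 16y
So -36 + 16y = 60, giving y = 6.

6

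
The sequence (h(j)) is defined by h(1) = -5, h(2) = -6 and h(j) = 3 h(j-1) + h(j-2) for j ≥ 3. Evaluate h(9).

-29507

h(3) = 3*(-6) + (-5) = -23
h(4) = 3*(-23) + (-6) = -75
h(5) = 3*(-75) + (-23) = -248
h(6) = 3*(-248) + (-75) = -819
h(7) = 3*(-819) + (-248) = -2705
h(8) = 3*(-2705) + (-819) = -8934
h(9) = 3*(-8934) + (-2705) = -29507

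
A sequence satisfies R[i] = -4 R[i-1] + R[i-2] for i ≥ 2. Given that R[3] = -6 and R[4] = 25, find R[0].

-7

Rearranging, R[i-2] = R[i] + 4 R[i-1].
R[2] = 25 + 4·(-6) = 1
R[1] = -6 + 4·1 = -2
R[0] = 1 + 4·(-2) = -7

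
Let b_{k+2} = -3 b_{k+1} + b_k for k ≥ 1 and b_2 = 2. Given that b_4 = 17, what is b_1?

Let b_1 = w.
b_3 = -6 + w
b_4 = 20 - 3w
So 20 - 3w = 17, giving w = 1.

1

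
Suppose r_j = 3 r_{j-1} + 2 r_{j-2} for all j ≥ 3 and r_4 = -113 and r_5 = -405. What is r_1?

-6

Rearranging, r_{j-2} = (r_j - 3 r_{j-1}) / 2.
r_3 = (-405 - 3·(-113)) / 2 = -66/2 = -33
r_2 = (-113 - 3·(-33)) / 2 = -14/2 = -7
r_1 = (-33 - 3·(-7)) / 2 = -12/2 = -6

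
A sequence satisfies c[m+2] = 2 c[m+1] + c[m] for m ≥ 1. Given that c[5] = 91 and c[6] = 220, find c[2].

8

Rearranging, c[m-2] = c[m] - 2 c[m-1].
c[4] = 220 - 2·91 = 38
c[3] = 91 - 2·38 = 15
c[2] = 38 - 2·15 = 8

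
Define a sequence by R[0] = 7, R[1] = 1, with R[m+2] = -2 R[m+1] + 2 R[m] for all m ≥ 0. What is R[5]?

-180

R[2] = -2*1 + 2*7 = 12
R[3] = -2*12 + 2*1 = -22
R[4] = -2*(-22) + 2*12 = 68
R[5] = -2*68 + 2*(-22) = -180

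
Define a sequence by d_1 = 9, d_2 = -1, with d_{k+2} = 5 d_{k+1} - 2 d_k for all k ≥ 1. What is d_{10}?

d_3 = 5·(-1) - 2·9 = -23
d_4 = 5·(-23) - 2·(-1) = -113
d_5 = 5·(-113) - 2·(-23) = -519
d_6 = 5·(-519) - 2·(-113) = -2369
d_7 = 5·(-2369) - 2·(-519) = -10807
d_8 = 5·(-10807) - 2·(-2369) = -49297
d_9 = 5·(-49297) - 2·(-10807) = -224871
d_{10} = 5·(-224871) - 2·(-49297) = -1025761

-1025761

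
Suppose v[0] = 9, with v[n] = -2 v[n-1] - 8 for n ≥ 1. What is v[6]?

744

v[1] = -2(9) - 8 = -26
v[2] = -2(-26) - 8 = 44
v[3] = -2(44) - 8 = -96
v[4] = -2(-96) - 8 = 184
v[5] = -2(184) - 8 = -376
v[6] = -2(-376) - 8 = 744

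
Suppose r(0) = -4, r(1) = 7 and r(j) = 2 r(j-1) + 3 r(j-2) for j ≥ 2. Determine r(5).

r(2) = 2(7) + 3(-4) = 2
r(3) = 2(2) + 3(7) = 25
r(4) = 2(25) + 3(2) = 56
r(5) = 2(56) + 3(25) = 187

187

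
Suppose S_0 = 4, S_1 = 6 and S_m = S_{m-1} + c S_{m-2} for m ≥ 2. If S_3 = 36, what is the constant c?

3

S_2 = 6 + 4c
S_3 = 6 + 10c
So 6 + 10c = 36, giving c = 3.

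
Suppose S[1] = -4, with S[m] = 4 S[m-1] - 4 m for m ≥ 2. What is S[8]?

-116496

S[2] = 4*(-4) - 8 = -24
S[3] = 4*(-24) - 12 = -108
S[4] = 4*(-108) - 16 = -448
S[5] = 4*(-448) - 20 = -1812
S[6] = 4*(-1812) - 24 = -7272
S[7] = 4*(-7272) - 28 = -29116
S[8] = 4*(-29116) - 32 = -116496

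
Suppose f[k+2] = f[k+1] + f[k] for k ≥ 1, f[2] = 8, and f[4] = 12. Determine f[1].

-4

Let f[1] = v.
f[3] = 8 + v
f[4] = 16 + v
So 16 + v = 12, giving v = -4.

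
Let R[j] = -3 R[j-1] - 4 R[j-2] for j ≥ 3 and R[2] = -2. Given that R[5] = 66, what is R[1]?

-3

Let R[1] = y.
R[3] = 6 - 4y
R[4] = -10 + 12y
R[5] = 6 - 20y
So 6 - 20y = 66, giving y = -3.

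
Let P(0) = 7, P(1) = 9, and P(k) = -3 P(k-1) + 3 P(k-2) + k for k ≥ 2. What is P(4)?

P(2) = -3·9 + 3·7 + 2 = -4
P(3) = -3·(-4) + 3·9 + 3 = 42
P(4) = -3·42 + 3·(-4) + 4 = -134

-134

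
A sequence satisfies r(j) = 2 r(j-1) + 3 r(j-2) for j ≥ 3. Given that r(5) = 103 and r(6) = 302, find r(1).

Rearranging, r(j-2) = (r(j) - 2 r(j-1)) / 3.
r(4) = (302 - 2·103) / 3 = 96/3 = 32
r(3) = (103 - 2·32) / 3 = 39/3 = 13
r(2) = (32 - 2·13) / 3 = 6/3 = 2
r(1) = (13 - 2·2) / 3 = 9/3 = 3

3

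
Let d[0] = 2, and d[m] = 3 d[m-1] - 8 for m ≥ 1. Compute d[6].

-1454

d[1] = 3·2 - 8 = -2
d[2] = 3·(-2) - 8 = -14
d[3] = 3·(-14) - 8 = -50
d[4] = 3·(-50) - 8 = -158
d[5] = 3·(-158) - 8 = -482
d[6] = 3·(-482) - 8 = -1454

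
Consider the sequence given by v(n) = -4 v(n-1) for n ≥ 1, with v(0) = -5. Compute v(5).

v(1) = -4·(-5) = 20
v(2) = -4·20 = -80
v(3) = -4·(-80) = 320
v(4) = -4·320 = -1280
v(5) = -4·(-1280) = 5120

5120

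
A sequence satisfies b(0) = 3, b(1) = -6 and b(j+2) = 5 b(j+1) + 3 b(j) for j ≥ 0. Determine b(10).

b(2) = 5·(-6) + 3·3 = -21
b(3) = 5·(-21) + 3·(-6) = -123
b(4) = 5·(-123) + 3·(-21) = -678
b(5) = 5·(-678) + 3·(-123) = -3759
b(6) = 5·(-3759) + 3·(-678) = -20829
b(7) = 5·(-20829) + 3·(-3759) = -115422
b(8) = 5·(-115422) + 3·(-20829) = -639597
b(9) = 5·(-639597) + 3·(-115422) = -3544251
b(10) = 5·(-3544251) + 3·(-639597) = -19640046

-19640046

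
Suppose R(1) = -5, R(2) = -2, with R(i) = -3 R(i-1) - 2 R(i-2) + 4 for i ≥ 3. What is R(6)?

R(3) = -3·(-2) - 2·(-5) + 4 = 20
R(4) = -3·20 - 2·(-2) + 4 = -52
R(5) = -3·(-52) - 2·20 + 4 = 120
R(6) = -3·120 - 2·(-52) + 4 = -252

-252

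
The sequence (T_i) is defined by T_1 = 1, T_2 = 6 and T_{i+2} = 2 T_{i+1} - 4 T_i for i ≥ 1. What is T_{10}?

T_3 = 2·6 - 4·1 = 8
T_4 = 2·8 - 4·6 = -8
T_5 = 2·(-8) - 4·8 = -48
T_6 = 2·(-48) - 4·(-8) = -64
T_7 = 2·(-64) - 4·(-48) = 64
T_8 = 2·64 - 4·(-64) = 384
T_9 = 2·384 - 4·64 = 512
T_{10} = 2·512 - 4·384 = -512

-512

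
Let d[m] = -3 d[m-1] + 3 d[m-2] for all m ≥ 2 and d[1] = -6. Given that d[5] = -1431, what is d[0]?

Let d[0] = v.
d[2] = 18 + 3v
d[3] = -72 - 9v
d[4] = 270 + 36v
d[5] = -1026 - 135v
So -1026 - 135v = -1431, giving v = 3.

3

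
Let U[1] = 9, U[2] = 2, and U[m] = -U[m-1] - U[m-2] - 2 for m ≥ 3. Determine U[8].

2

U[3] = -2 - 9 - 2 = -13
U[4] = -(-13) - 2 - 2 = 9
U[5] = -9 - (-13) - 2 = 2
U[6] = -2 - 9 - 2 = -13
U[7] = -(-13) - 2 - 2 = 9
U[8] = -9 - (-13) - 2 = 2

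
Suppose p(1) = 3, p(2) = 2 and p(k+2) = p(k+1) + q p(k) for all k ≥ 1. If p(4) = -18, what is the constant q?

p(3) = 2 + 3q
p(4) = 2 + 5q
So 2 + 5q = -18, giving q = -4.

-4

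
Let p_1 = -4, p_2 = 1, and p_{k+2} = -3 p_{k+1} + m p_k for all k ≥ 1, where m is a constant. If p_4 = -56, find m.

p_3 = -3 - 4m
p_4 = 9 + 13m
So 9 + 13m = -56, giving m = -5.

-5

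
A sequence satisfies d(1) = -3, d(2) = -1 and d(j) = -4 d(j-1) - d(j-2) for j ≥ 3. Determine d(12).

d(3) = -4·(-1) - (-3) = 7
d(4) = -4·7 - (-1) = -27
d(5) = -4·(-27) - 7 = 101
d(6) = -4·101 - (-27) = -377
d(7) = -4·(-377) - 101 = 1407
d(8) = -4·1407 - (-377) = -5251
d(9) = -4·(-5251) - 1407 = 19597
d(10) = -4·19597 - (-5251) = -73137
d(11) = -4·(-73137) - 19597 = 272951
d(12) = -4·272951 - (-73137) = -1018667

-1018667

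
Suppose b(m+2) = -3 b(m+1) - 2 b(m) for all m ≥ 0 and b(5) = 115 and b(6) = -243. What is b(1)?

Rearranging, b(m-2) = (b(m) + 3 b(m-1)) / -2.
b(4) = (-243 + 3·115) / -2 = 102/-2 = -51
b(3) = (115 + 3·(-51)) / -2 = -38/-2 = 19
b(2) = (-51 + 3·19) / -2 = 6/-2 = -3
b(1) = (19 + 3·(-3)) / -2 = 10/-2 = -5

-5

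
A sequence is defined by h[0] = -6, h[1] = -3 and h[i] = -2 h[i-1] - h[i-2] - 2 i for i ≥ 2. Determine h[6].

36

h[2] = -2*(-3) - (-6) - 4 = 8
h[3] = -2*8 - (-3) - 6 = -19
h[4] = -2*(-19) - 8 - 8 = 22
h[5] = -2*22 - (-19) - 10 = -35
h[6] = -2*(-35) - 22 - 12 = 36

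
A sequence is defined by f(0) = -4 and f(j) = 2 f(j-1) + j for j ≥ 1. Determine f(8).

f(1) = 2·(-4) + 1 = -7
f(2) = 2·(-7) + 2 = -12
f(3) = 2·(-12) + 3 = -21
f(4) = 2·(-21) + 4 = -38
f(5) = 2·(-38) + 5 = -71
f(6) = 2·(-71) + 6 = -136
f(7) = 2·(-136) + 7 = -265
f(8) = 2·(-265) + 8 = -522

-522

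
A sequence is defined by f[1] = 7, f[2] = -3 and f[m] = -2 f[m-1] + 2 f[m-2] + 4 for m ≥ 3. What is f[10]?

-22508

f[3] = -2*(-3) + 2*7 + 4 = 24
f[4] = -2*24 + 2*(-3) + 4 = -50
f[5] = -2*(-50) + 2*24 + 4 = 152
f[6] = -2*152 + 2*(-50) + 4 = -400
f[7] = -2*(-400) + 2*152 + 4 = 1108
f[8] = -2*1108 + 2*(-400) + 4 = -3012
f[9] = -2*(-3012) + 2*1108 + 4 = 8244
f[10] = -2*8244 + 2*(-3012) + 4 = -22508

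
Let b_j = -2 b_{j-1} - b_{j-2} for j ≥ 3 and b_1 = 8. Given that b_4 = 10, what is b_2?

Let b_2 = y.
b_3 = -8 - 2y
b_4 = 16 + 3y
So 16 + 3y = 10, giving y = -2.

-2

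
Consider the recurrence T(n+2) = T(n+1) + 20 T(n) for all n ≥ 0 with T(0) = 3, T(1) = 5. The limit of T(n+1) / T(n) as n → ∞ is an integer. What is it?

The characteristic equation is r^2 - r - 20 = 0, which factors as (r - 5)(r + 4) = 0.
So the roots are 5 and -4. Since |5| > |-4| and the coefficient of 5^n is non-zero, the ratio tends to 5.

5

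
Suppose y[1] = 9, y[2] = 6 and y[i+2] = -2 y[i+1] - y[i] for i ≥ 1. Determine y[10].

y[3] = -2*6 - 9 = -21
y[4] = -2*(-21) - 6 = 36
y[5] = -2*36 - (-21) = -51
y[6] = -2*(-51) - 36 = 66
y[7] = -2*66 - (-51) = -81
y[8] = -2*(-81) - 66 = 96
y[9] = -2*96 - (-81) = -111
y[10] = -2*(-111) - 96 = 126

126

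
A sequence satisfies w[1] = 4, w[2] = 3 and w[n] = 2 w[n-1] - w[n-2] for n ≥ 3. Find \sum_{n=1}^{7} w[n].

w[3] = 2·3 - 4 = 2
w[4] = 2·2 - 3 = 1
w[5] = 2·1 - 2 = 0
w[6] = 2·0 - 1 = -1
w[7] = 2·(-1) - 0 = -2
Sum = 4 + 3 + 2 + 1 + 0 + (-1) + (-2) = 7

7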